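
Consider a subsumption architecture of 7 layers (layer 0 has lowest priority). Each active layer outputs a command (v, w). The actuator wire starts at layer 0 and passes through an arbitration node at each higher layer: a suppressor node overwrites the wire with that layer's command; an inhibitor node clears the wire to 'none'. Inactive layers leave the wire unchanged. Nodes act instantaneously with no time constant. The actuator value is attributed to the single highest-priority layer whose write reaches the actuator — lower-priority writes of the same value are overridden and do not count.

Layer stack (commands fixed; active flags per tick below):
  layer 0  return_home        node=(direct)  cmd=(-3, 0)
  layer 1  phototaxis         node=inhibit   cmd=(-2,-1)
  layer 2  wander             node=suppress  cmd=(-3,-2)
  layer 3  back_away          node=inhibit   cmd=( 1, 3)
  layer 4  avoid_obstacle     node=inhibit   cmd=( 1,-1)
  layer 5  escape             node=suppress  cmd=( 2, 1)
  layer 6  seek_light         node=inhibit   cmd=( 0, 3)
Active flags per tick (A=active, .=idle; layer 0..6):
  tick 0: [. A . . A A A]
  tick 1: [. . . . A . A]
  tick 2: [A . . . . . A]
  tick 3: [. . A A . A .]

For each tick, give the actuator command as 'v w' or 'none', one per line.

tick 0:
  L0 return_home: idle → wire = none
  L1 phototaxis: active, inhibitor → wire = none
  L2 wander: idle → wire stays none
  L3 back_away: idle → wire stays none
  L4 avoid_obstacle: active, inhibitor → wire = none
  L5 escape: active, suppressor → wire = (2, 1)
  L6 seek_light: active, inhibitor → wire = none
  actuator = none
tick 1:
  L0 return_home: idle → wire = none
  L1 phototaxis: idle → wire stays none
  L2 wander: idle → wire stays none
  L3 back_away: idle → wire stays none
  L4 avoid_obstacle: active, inhibitor → wire = none
  L5 escape: idle → wire stays none
  L6 seek_light: active, inhibitor → wire = none
  actuator = none
tick 2:
  L0 return_home: active, feeds wire = (-3, 0)
  L1 phototaxis: idle → wire stays (-3, 0)
  L2 wander: idle → wire stays (-3, 0)
  L3 back_away: idle → wire stays (-3, 0)
  L4 avoid_obstacle: idle → wire stays (-3, 0)
  L5 escape: idle → wire stays (-3, 0)
  L6 seek_light: active, inhibitor → wire = none
  actuator = none
tick 3:
  L0 return_home: idle → wire = none
  L1 phototaxis: idle → wire stays none
  L2 wander: active, suppressor → wire = (-3, -2)
  L3 back_away: active, inhibitor → wire = none
  L4 avoid_obstacle: idle → wire stays none
  L5 escape: active, suppressor → wire = (2, 1)
  L6 seek_light: idle → wire stays (2, 1)
  actuator = (2, 1)

none
none
none
2 1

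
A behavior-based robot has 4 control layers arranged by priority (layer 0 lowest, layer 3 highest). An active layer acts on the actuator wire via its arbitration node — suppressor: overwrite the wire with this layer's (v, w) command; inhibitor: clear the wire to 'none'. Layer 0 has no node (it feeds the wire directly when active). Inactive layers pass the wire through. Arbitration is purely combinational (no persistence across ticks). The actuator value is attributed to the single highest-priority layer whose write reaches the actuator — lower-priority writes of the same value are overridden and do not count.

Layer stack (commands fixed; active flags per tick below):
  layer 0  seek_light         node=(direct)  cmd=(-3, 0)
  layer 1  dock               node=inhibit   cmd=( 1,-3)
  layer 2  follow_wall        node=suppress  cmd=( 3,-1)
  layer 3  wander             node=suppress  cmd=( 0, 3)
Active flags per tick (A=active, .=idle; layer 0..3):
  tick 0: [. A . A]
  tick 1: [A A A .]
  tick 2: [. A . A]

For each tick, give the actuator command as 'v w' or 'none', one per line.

tick 0:
  layer 0 (seek_light) idle — none
  layer 1 (dock) active — inhibits: none
  layer 2 (follow_wall) idle — unchanged: none
  layer 3 (wander) active — suppresses: (0, 3)
  → actuator (0, 3)
tick 1:
  layer 0 (seek_light) active — direct: (-3, 0)
  layer 1 (dock) active — inhibits: none
  layer 2 (follow_wall) active — suppresses: (3, -1)
  layer 3 (wander) idle — unchanged: (3, -1)
  → actuator (3, -1)
tick 2:
  layer 0 (seek_light) idle — none
  layer 1 (dock) active — inhibits: none
  layer 2 (follow_wall) idle — unchanged: none
  layer 3 (wander) active — suppresses: (0, 3)
  → actuator (0, 3)

0 3
3 -1
0 3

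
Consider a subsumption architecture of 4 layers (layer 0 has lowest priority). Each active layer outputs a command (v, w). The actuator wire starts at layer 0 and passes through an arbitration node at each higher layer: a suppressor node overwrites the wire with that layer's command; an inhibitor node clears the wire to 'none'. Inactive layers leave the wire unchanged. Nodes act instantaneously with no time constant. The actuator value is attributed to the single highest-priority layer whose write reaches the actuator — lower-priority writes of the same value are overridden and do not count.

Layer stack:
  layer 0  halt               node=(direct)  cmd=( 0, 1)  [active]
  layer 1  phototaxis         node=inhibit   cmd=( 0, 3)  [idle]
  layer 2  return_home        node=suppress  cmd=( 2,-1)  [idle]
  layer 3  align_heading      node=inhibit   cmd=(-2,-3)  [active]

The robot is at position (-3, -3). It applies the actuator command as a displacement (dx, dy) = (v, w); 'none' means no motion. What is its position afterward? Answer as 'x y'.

-3 -3

[0] halt on; wire := (0, 1)
[1] phototaxis off; pass (0, 1)
[2] return_home off; pass (0, 1)
[3] align_heading on (inhibit); wire := none
output none
position: (-3, -3) + none = (-3, -3)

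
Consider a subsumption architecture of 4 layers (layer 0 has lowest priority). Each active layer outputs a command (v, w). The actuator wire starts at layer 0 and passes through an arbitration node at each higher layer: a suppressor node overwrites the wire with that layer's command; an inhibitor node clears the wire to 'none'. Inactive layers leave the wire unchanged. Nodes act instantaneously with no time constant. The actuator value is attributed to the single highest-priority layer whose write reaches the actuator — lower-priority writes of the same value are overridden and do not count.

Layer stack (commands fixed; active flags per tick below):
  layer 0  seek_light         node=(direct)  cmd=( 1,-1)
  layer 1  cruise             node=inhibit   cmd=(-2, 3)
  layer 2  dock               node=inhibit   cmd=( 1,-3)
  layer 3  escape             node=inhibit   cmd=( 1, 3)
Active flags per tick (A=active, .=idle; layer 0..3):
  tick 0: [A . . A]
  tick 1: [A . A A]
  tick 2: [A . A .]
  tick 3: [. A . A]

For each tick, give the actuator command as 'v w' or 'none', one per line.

none
none
none
none

tick 0:
  layer 0 (seek_light) active — direct: (1, -1)
  layer 1 (cruise) idle — unchanged: (1, -1)
  layer 2 (dock) idle — unchanged: (1, -1)
  layer 3 (escape) active — inhibits: none
  → actuator none
tick 1:
  layer 0 (seek_light) active — direct: (1, -1)
  layer 1 (cruise) idle — unchanged: (1, -1)
  layer 2 (dock) active — inhibits: none
  layer 3 (escape) active — inhibits: none
  → actuator none
tick 2:
  layer 0 (seek_light) active — direct: (1, -1)
  layer 1 (cruise) idle — unchanged: (1, -1)
  layer 2 (dock) active — inhibits: none
  layer 3 (escape) idle — unchanged: none
  → actuator none
tick 3:
  layer 0 (seek_light) idle — none
  layer 1 (cruise) active — inhibits: none
  layer 2 (dock) idle — unchanged: none
  layer 3 (escape) active — inhibits: none
  → actuator none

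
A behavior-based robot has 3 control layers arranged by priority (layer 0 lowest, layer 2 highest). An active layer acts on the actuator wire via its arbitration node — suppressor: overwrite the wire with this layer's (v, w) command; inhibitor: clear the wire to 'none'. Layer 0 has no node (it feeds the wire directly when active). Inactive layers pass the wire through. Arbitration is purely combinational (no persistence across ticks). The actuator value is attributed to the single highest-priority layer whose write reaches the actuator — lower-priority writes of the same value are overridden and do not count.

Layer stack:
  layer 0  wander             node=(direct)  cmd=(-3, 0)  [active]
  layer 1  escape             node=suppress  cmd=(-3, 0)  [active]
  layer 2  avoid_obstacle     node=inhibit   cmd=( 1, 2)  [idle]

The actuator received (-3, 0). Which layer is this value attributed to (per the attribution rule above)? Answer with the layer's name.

layer 0 (wander) active — direct: (-3, 0)
layer 1 (escape) active — suppresses: (-3, 0)
layer 2 (avoid_obstacle) idle — unchanged: (-3, 0)
→ actuator (-3, 0)
last writer: layer 1 = escape

escape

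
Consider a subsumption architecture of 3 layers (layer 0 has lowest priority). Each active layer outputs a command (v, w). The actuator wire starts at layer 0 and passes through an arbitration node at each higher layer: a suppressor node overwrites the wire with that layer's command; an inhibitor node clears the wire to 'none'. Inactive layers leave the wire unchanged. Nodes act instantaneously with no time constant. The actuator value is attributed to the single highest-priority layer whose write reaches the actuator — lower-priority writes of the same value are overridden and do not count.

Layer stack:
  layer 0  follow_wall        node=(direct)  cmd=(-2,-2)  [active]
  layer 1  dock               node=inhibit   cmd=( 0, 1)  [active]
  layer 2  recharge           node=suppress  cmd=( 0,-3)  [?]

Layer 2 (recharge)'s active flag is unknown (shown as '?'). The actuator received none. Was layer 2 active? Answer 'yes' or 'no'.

no

If layer 2 is active=yes:
  actuator would be (0, -3)
If layer 2 is active=no:
  actuator would be none
Observed none, so layer 2 was idle.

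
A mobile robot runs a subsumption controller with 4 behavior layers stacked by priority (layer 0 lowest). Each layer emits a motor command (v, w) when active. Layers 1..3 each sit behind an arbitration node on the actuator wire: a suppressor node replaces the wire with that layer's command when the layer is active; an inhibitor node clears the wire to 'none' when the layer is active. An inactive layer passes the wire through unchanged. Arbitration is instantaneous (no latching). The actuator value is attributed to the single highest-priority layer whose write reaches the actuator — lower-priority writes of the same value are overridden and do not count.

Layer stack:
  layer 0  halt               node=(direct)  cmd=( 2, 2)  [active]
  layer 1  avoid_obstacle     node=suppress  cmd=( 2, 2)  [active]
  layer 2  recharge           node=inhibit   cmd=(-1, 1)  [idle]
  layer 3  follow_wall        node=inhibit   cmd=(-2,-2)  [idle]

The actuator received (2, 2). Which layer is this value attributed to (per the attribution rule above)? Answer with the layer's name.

avoid_obstacle

layer 0 (halt) active — direct: (2, 2)
layer 1 (avoid_obstacle) active — suppresses: (2, 2)
layer 2 (recharge) idle — unchanged: (2, 2)
layer 3 (follow_wall) idle — unchanged: (2, 2)
→ actuator (2, 2)
last writer: layer 1 = avoid_obstacle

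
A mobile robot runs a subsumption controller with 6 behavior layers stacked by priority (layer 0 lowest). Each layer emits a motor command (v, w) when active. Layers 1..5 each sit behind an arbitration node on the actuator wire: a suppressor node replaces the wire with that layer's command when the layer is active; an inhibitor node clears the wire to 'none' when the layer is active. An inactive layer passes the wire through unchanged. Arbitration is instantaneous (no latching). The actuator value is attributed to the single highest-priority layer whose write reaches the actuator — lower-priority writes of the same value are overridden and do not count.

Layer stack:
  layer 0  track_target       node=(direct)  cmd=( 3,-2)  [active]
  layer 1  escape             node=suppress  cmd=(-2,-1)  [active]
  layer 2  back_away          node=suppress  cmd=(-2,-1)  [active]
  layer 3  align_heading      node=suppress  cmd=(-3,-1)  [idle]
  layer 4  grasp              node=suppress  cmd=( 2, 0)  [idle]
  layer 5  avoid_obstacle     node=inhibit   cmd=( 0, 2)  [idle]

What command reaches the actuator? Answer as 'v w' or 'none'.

layer 0 (track_target) active — direct: (3, -2)
layer 1 (escape) active — suppresses: (-2, -1)
layer 2 (back_away) active — suppresses: (-2, -1)
layer 3 (align_heading) idle — unchanged: (-2, -1)
layer 4 (grasp) idle — unchanged: (-2, -1)
layer 5 (avoid_obstacle) idle — unchanged: (-2, -1)
→ actuator (-2, -1)

-2 -1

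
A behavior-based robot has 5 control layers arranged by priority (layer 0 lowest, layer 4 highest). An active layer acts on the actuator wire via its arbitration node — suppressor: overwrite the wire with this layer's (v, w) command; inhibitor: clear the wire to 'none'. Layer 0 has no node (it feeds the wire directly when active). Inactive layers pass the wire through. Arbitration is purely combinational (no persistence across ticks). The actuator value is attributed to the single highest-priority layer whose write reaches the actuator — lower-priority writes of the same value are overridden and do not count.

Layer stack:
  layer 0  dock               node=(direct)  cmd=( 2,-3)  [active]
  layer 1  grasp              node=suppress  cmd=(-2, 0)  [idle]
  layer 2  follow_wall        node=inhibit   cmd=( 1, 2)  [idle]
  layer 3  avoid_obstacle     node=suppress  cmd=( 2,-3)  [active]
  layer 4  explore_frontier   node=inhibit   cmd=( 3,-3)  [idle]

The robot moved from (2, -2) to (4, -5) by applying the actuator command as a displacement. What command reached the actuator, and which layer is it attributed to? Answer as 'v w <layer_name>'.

2 -3 avoid_obstacle

displacement = (4, -5) − (2, -2) = (2, -3)
layer 0 (dock) active — direct: (2, -3)
layer 1 (grasp) idle — unchanged: (2, -3)
layer 2 (follow_wall) idle — unchanged: (2, -3)
layer 3 (avoid_obstacle) active — suppresses: (2, -3)
layer 4 (explore_frontier) idle — unchanged: (2, -3)
→ actuator (2, -3) — from layer 3 (avoid_obstacle)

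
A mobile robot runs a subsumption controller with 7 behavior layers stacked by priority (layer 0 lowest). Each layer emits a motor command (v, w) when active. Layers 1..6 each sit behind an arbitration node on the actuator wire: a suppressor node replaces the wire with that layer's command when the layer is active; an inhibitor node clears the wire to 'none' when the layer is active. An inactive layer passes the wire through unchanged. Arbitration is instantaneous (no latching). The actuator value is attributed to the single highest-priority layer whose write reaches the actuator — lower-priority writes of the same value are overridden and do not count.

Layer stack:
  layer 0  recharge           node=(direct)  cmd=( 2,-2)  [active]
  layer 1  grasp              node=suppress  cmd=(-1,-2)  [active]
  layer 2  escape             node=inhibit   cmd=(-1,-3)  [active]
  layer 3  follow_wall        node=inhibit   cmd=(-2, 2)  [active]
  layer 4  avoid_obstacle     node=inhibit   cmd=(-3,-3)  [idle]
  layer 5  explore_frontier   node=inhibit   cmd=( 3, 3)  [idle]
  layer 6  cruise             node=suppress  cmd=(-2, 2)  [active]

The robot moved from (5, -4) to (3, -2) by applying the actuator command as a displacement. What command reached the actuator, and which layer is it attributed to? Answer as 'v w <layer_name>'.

displacement = (3, -2) − (5, -4) = (-2, 2)
[0] recharge on; wire := (2, -2)
[1] grasp on (suppress); wire := (-1, -2)
[2] escape on (inhibit); wire := none
[3] follow_wall on (inhibit); wire := none
[4] avoid_obstacle off; pass none
[5] explore_frontier off; pass none
[6] cruise on (suppress); wire := (-2, 2)
output (-2, 2) — from layer 6 (cruise)

-2 2 cruise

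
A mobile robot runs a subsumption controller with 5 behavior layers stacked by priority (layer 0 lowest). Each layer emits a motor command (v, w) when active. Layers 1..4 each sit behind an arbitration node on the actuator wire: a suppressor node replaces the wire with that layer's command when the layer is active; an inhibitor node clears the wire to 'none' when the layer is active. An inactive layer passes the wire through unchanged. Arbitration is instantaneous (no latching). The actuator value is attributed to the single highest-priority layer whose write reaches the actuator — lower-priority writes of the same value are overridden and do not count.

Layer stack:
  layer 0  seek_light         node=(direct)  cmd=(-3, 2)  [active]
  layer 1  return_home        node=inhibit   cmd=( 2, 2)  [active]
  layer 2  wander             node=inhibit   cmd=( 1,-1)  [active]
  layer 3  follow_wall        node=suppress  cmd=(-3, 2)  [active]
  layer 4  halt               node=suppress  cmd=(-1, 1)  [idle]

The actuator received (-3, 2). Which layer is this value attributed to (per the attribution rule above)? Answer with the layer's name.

follow_wall

layer 0 (seek_light) active — direct: (-3, 2)
layer 1 (return_home) active — inhibits: none
layer 2 (wander) active — inhibits: none
layer 3 (follow_wall) active — suppresses: (-3, 2)
layer 4 (halt) idle — unchanged: (-3, 2)
→ actuator (-3, 2)
last writer: layer 3 = follow_wall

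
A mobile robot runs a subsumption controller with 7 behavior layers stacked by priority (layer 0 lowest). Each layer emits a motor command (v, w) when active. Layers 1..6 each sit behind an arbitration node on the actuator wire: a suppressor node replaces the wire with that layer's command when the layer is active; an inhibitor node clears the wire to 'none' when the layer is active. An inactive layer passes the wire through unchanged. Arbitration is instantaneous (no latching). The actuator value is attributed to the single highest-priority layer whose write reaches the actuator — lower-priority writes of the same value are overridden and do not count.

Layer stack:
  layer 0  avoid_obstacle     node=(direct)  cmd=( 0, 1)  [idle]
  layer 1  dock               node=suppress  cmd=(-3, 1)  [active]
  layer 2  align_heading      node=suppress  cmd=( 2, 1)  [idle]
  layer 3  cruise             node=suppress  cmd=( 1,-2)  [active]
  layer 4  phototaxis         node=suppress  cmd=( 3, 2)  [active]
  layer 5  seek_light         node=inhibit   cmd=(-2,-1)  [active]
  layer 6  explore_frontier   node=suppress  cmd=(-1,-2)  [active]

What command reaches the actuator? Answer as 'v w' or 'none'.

[0] avoid_obstacle off; wire := none
[1] dock on (suppress); wire := (-3, 1)
[2] align_heading off; pass (-3, 1)
[3] cruise on (suppress); wire := (1, -2)
[4] phototaxis on (suppress); wire := (3, 2)
[5] seek_light on (inhibit); wire := none
[6] explore_frontier on (suppress); wire := (-1, -2)
output (-1, -2)

-1 -2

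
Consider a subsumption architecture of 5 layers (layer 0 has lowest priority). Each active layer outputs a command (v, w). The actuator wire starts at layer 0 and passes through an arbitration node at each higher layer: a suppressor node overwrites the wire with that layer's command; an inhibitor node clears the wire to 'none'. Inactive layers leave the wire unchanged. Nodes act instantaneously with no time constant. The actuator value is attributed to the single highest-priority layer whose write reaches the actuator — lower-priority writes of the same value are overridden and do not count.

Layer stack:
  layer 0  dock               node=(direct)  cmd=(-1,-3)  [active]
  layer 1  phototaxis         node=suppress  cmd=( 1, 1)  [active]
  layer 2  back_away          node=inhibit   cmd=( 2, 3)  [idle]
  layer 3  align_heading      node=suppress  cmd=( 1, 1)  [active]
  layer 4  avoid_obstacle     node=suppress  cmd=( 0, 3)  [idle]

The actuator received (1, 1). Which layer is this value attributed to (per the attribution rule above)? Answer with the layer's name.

align_heading

layer 0 (dock) active — direct: (-1, -3)
layer 1 (phototaxis) active — suppresses: (1, 1)
layer 2 (back_away) idle — unchanged: (1, 1)
layer 3 (align_heading) active — suppresses: (1, 1)
layer 4 (avoid_obstacle) idle — unchanged: (1, 1)
→ actuator (1, 1)
last writer: layer 3 = align_heading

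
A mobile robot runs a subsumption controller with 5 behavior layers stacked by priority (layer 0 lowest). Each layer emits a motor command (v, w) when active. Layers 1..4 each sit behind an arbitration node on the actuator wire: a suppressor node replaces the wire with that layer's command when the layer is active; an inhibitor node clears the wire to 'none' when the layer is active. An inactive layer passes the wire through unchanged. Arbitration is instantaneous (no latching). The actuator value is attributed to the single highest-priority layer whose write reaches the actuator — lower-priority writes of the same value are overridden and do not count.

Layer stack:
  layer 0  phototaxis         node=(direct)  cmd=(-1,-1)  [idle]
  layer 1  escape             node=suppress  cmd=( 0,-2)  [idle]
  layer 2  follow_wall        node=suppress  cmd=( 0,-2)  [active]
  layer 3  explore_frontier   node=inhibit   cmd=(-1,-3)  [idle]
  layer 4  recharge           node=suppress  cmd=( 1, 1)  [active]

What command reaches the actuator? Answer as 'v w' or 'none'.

[0] phototaxis off; wire := none
[1] escape off; pass none
[2] follow_wall on (suppress); wire := (0, -2)
[3] explore_frontier off; pass (0, -2)
[4] recharge on (suppress); wire := (1, 1)
output (1, 1)

1 1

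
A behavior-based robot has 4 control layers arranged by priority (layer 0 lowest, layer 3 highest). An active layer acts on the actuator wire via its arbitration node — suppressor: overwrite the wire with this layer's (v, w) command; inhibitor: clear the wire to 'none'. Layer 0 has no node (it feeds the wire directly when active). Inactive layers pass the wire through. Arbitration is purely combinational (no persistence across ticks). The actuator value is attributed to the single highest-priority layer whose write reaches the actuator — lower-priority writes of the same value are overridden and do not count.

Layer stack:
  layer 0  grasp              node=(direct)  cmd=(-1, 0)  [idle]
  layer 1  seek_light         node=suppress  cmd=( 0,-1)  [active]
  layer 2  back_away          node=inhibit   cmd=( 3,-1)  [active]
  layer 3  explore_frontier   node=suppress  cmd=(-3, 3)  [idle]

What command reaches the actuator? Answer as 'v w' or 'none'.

L0 grasp: idle → wire = none
L1 seek_light: active, suppressor → wire = (0, -1)
L2 back_away: active, inhibitor → wire = none
L3 explore_frontier: idle → wire stays none
actuator = none

none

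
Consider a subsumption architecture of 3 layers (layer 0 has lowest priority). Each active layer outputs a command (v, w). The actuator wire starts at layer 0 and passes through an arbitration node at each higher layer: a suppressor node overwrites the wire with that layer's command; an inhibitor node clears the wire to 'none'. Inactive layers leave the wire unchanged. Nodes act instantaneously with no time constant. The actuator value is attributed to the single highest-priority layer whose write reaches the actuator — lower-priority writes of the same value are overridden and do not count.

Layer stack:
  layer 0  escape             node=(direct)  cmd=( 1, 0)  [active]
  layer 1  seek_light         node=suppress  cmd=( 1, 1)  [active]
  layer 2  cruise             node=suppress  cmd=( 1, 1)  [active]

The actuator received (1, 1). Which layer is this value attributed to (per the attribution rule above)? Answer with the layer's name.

layer 0 (escape) active — direct: (1, 0)
layer 1 (seek_light) active — suppresses: (1, 1)
layer 2 (cruise) active — suppresses: (1, 1)
→ actuator (1, 1)
last writer: layer 2 = cruise

cruise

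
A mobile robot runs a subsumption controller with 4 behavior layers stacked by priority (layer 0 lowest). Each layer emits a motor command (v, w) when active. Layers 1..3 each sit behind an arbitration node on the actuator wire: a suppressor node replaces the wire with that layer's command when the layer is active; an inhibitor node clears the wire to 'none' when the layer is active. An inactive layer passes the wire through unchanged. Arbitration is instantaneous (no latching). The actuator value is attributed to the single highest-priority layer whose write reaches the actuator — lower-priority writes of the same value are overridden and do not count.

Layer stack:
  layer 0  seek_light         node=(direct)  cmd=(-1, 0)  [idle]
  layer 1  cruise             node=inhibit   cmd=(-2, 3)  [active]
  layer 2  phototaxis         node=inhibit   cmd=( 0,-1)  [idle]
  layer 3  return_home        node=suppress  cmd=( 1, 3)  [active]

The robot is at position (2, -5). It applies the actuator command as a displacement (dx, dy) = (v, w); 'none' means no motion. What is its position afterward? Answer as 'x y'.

layer 0 (seek_light) idle — none
layer 1 (cruise) active — inhibits: none
layer 2 (phototaxis) idle — unchanged: none
layer 3 (return_home) active — suppresses: (1, 3)
→ actuator (1, 3)
position: (2, -5) + (1, 3) = (3, -2)

3 -2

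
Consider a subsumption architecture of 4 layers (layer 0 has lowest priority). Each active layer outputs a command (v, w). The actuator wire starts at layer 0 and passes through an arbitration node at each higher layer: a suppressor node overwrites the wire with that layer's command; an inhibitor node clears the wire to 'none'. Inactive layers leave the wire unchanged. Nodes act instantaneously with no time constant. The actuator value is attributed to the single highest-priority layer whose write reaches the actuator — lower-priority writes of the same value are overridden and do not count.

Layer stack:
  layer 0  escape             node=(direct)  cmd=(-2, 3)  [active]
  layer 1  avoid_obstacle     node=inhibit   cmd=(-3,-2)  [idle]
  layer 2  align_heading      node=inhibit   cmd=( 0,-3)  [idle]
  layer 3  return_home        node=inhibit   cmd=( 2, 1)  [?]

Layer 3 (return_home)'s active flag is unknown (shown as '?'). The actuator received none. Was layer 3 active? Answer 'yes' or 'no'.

yes

If layer 3 is active=yes:
  actuator would be none
If layer 3 is active=no:
  actuator would be (-2, 3)
Observed none, so layer 3 was active.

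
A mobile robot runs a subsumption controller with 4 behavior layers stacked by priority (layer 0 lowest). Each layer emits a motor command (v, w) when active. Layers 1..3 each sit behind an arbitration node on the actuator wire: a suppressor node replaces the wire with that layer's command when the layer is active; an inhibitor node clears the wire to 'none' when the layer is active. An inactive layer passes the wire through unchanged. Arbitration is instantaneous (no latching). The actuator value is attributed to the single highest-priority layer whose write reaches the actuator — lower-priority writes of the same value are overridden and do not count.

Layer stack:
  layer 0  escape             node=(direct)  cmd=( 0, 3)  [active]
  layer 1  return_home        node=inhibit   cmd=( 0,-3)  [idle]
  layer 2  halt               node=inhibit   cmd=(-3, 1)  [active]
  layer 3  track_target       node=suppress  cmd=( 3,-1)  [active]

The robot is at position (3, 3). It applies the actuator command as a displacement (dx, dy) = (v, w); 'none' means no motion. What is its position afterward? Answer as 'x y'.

6 2

layer 0 (escape) active — direct: (0, 3)
layer 1 (return_home) idle — unchanged: (0, 3)
layer 2 (halt) active — inhibits: none
layer 3 (track_target) active — suppresses: (3, -1)
→ actuator (3, -1)
position: (3, 3) + (3, -1) = (6, 2)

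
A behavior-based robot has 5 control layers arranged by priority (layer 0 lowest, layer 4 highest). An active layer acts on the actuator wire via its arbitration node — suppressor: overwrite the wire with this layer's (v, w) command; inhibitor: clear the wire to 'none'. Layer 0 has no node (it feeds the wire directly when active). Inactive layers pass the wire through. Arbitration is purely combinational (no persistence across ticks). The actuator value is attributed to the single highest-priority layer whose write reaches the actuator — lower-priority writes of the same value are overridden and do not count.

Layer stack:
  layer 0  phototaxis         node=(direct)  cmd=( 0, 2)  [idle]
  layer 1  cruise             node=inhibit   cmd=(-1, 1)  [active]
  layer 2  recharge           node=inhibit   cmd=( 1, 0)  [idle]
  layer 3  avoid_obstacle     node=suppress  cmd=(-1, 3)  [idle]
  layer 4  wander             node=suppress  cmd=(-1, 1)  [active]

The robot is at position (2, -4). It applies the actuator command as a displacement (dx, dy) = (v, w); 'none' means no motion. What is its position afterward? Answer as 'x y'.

[0] phototaxis off; wire := none
[1] cruise on (inhibit); wire := none
[2] recharge off; pass none
[3] avoid_obstacle off; pass none
[4] wander on (suppress); wire := (-1, 1)
output (-1, 1)
position: (2, -4) + (-1, 1) = (1, -3)

1 -3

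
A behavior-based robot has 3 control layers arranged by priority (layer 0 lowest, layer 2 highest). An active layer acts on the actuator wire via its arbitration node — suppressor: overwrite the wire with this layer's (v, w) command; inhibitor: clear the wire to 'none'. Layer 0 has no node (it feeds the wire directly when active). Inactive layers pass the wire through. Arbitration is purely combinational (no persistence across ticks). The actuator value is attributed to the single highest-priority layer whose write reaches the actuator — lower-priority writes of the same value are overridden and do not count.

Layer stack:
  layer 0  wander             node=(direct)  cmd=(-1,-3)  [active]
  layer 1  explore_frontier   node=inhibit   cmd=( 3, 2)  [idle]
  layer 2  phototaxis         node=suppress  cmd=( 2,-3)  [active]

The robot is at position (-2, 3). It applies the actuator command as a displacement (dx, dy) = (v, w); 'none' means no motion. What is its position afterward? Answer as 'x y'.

0 0

L0 wander: active, feeds wire = (-1, -3)
L1 explore_frontier: idle → wire stays (-1, -3)
L2 phototaxis: active, suppressor → wire = (2, -3)
actuator = (2, -3)
position: (-2, 3) + (2, -3) = (0, 0)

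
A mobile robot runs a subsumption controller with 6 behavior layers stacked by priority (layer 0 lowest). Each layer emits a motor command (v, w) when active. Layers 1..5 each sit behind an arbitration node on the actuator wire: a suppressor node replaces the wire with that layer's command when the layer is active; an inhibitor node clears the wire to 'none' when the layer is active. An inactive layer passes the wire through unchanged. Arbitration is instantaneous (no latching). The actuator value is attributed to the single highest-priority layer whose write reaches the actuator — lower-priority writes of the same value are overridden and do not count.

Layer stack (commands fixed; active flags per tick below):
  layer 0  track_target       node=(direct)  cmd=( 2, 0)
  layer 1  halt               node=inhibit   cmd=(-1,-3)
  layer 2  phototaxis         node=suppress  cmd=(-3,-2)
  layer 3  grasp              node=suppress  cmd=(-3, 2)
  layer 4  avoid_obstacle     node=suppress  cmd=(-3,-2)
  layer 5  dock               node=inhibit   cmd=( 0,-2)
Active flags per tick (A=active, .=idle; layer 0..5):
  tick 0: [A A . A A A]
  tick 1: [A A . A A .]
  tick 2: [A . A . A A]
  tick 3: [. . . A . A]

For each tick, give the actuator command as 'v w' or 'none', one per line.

none
-3 -2
none
none

tick 0:
  [0] track_target on; wire := (2, 0)
  [1] halt on (inhibit); wire := none
  [2] phototaxis off; pass none
  [3] grasp on (suppress); wire := (-3, 2)
  [4] avoid_obstacle on (suppress); wire := (-3, -2)
  [5] dock on (inhibit); wire := none
  output none
tick 1:
  [0] track_target on; wire := (2, 0)
  [1] halt on (inhibit); wire := none
  [2] phototaxis off; pass none
  [3] grasp on (suppress); wire := (-3, 2)
  [4] avoid_obstacle on (suppress); wire := (-3, -2)
  [5] dock off; pass (-3, -2)
  output (-3, -2)
tick 2:
  [0] track_target on; wire := (2, 0)
  [1] halt off; pass (2, 0)
  [2] phototaxis on (suppress); wire := (-3, -2)
  [3] grasp off; pass (-3, -2)
  [4] avoid_obstacle on (suppress); wire := (-3, -2)
  [5] dock on (inhibit); wire := none
  output none
tick 3:
  [0] track_target off; wire := none
  [1] halt off; pass none
  [2] phototaxis off; pass none
  [3] grasp on (suppress); wire := (-3, 2)
  [4] avoid_obstacle off; pass (-3, 2)
  [5] dock on (inhibit); wire := none
  output none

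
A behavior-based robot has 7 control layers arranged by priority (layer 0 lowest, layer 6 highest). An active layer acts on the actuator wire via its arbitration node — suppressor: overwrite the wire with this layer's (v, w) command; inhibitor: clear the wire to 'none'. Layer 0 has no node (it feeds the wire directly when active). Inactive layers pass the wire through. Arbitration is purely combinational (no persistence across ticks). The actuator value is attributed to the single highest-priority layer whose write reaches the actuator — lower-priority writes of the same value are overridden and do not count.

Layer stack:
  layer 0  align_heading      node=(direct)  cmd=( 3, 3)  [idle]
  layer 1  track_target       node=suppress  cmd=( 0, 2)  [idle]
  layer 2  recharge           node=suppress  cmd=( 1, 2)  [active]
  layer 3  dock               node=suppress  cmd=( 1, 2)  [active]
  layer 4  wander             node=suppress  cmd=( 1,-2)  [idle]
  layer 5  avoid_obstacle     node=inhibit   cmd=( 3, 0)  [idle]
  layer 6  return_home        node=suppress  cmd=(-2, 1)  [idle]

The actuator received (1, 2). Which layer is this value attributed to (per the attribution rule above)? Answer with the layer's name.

L0 align_heading: idle → wire = none
L1 track_target: idle → wire stays none
L2 recharge: active, suppressor → wire = (1, 2)
L3 dock: active, suppressor → wire = (1, 2)
L4 wander: idle → wire stays (1, 2)
L5 avoid_obstacle: idle → wire stays (1, 2)
L6 return_home: idle → wire stays (1, 2)
actuator = (1, 2)
last writer: layer 3 = dock

dock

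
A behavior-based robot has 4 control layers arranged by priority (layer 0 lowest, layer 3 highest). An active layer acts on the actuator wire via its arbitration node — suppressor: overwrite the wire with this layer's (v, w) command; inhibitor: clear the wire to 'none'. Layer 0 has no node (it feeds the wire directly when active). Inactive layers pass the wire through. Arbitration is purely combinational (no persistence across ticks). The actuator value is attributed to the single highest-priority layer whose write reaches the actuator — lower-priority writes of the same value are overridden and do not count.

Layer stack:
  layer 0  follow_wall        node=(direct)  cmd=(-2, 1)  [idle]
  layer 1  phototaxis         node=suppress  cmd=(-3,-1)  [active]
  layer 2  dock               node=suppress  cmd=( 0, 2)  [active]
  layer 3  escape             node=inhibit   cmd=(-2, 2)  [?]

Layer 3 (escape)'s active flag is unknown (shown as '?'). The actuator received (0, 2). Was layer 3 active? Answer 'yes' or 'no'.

no

If layer 3 is active=yes:
  actuator would be none
If layer 3 is active=no:
  actuator would be (0, 2)
Observed (0, 2), so layer 3 was idle.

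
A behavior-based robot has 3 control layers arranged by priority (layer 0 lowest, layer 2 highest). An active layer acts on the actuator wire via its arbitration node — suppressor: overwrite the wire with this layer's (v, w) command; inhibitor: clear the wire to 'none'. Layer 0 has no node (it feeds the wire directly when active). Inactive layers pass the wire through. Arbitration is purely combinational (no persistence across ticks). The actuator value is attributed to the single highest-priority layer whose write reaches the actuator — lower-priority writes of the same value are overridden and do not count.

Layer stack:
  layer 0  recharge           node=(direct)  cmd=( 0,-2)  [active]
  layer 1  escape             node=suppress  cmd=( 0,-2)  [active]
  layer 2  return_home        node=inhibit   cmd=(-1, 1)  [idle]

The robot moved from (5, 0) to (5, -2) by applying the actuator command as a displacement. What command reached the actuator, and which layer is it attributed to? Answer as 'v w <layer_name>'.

0 -2 escape

displacement = (5, -2) − (5, 0) = (0, -2)
layer 0 (recharge) active — direct: (0, -2)
layer 1 (escape) active — suppresses: (0, -2)
layer 2 (return_home) idle — unchanged: (0, -2)
→ actuator (0, -2) — from layer 1 (escape)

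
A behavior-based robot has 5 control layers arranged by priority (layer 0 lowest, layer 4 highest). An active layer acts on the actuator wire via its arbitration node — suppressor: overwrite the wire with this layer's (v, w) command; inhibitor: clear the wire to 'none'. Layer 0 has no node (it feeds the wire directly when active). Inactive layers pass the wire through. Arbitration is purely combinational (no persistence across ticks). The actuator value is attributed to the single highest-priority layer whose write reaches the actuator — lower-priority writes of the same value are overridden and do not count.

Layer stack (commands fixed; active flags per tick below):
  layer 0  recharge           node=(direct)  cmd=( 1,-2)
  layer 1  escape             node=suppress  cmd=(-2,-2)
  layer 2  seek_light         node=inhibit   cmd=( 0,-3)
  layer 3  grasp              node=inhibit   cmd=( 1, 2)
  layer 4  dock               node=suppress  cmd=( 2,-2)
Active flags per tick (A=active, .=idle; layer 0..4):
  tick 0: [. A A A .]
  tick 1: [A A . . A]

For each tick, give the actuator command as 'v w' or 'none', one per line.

none
2 -2

tick 0:
  [0] recharge off; wire := none
  [1] escape on (suppress); wire := (-2, -2)
  [2] seek_light on (inhibit); wire := none
  [3] grasp on (inhibit); wire := none
  [4] dock off; pass none
  output none
tick 1:
  [0] recharge on; wire := (1, -2)
  [1] escape on (suppress); wire := (-2, -2)
  [2] seek_light off; pass (-2, -2)
  [3] grasp off; pass (-2, -2)
  [4] dock on (suppress); wire := (2, -2)
  output (2, -2)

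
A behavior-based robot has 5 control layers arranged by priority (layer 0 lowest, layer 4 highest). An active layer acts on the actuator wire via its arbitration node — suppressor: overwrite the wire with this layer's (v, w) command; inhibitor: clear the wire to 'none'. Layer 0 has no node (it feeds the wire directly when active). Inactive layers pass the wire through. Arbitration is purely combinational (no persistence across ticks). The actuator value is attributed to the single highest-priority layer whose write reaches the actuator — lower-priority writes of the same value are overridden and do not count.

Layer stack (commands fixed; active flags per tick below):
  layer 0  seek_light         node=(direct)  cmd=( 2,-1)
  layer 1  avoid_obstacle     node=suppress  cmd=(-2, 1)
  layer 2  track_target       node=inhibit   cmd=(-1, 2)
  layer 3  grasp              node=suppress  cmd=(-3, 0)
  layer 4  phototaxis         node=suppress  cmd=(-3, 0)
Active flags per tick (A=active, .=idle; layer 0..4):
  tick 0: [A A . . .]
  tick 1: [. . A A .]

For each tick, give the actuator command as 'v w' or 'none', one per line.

tick 0:
  L0 seek_light: active, feeds wire = (2, -1)
  L1 avoid_obstacle: active, suppressor → wire = (-2, 1)
  L2 track_target: idle → wire stays (-2, 1)
  L3 grasp: idle → wire stays (-2, 1)
  L4 phototaxis: idle → wire stays (-2, 1)
  actuator = (-2, 1)
tick 1:
  L0 seek_light: idle → wire = none
  L1 avoid_obstacle: idle → wire stays none
  L2 track_target: active, inhibitor → wire = none
  L3 grasp: active, suppressor → wire = (-3, 0)
  L4 phototaxis: idle → wire stays (-3, 0)
  actuator = (-3, 0)

-2 1
-3 0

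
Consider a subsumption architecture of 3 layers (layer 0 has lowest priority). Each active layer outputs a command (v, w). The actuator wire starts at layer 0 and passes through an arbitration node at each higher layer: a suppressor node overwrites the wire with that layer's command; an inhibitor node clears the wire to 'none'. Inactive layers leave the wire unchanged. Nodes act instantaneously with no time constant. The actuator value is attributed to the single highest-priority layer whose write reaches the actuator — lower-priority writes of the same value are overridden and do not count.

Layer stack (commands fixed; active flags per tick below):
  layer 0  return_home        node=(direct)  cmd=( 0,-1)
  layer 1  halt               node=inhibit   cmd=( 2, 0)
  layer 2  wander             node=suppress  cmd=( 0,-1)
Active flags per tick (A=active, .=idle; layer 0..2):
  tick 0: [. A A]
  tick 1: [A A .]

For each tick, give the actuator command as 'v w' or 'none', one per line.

0 -1
none

tick 0:
  layer 0 (return_home) idle — none
  layer 1 (halt) active — inhibits: none
  layer 2 (wander) active — suppresses: (0, -1)
  → actuator (0, -1)
tick 1:
  layer 0 (return_home) active — direct: (0, -1)
  layer 1 (halt) active — inhibits: none
  layer 2 (wander) idle — unchanged: none
  → actuator none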